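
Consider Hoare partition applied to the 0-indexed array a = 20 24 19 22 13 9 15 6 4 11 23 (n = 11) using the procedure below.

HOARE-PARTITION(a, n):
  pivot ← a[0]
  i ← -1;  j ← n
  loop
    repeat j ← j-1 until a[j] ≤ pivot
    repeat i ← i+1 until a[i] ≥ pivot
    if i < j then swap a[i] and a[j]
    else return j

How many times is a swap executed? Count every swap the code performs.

3

pivot = a[0] = 20; i = -1, j = 11
j→9 (a[9]=11≤20), i→0 (a[0]=20≥20); i<j, swap → 11 24 19 22 13 9 15 6 4 20 23
j→8 (a[8]=4≤20), i→1 (a[1]=24≥20); i<j, swap → 11 4 19 22 13 9 15 6 24 20 23
j→7 (a[7]=6≤20), i→3 (a[3]=22≥20); i<j, swap → 11 4 19 6 13 9 15 22 24 20 23
j→6, i→7; i≥j, return j=6. a = 11 4 19 6 13 9 15 22 24 20 23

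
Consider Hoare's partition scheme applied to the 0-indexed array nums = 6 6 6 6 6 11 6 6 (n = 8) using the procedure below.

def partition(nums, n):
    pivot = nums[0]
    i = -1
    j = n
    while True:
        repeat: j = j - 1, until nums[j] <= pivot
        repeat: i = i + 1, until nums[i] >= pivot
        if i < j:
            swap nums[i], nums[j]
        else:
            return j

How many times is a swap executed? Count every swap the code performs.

pivot=6
j stops at 7 (6), i stops at 0 (6); swap ⇒ 6 6 6 6 6 11 6 6
j stops at 6 (6), i stops at 1 (6); swap ⇒ 6 6 6 6 6 11 6 6
j stops at 4 (6), i stops at 2 (6); swap ⇒ 6 6 6 6 6 11 6 6
j stops at 3, i stops at 3; i≥j ⇒ return 3. nums=6 6 6 6 6 11 6 6

3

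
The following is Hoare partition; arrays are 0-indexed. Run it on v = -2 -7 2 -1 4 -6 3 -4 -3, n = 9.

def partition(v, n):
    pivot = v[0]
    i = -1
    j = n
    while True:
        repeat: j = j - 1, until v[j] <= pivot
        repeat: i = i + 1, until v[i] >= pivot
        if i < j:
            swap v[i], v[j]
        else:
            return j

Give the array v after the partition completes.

-3 -7 -4 -6 4 -1 3 2 -2

pivot=-2
j stops at 8 (-3), i stops at 0 (-2); swap ⇒ -3 -7 2 -1 4 -6 3 -4 -2
j stops at 7 (-4), i stops at 2 (2); swap ⇒ -3 -7 -4 -1 4 -6 3 2 -2
j stops at 5 (-6), i stops at 3 (-1); swap ⇒ -3 -7 -4 -6 4 -1 3 2 -2
j stops at 3, i stops at 4; i≥j ⇒ return 3. v=-3 -7 -4 -6 4 -1 3 2 -2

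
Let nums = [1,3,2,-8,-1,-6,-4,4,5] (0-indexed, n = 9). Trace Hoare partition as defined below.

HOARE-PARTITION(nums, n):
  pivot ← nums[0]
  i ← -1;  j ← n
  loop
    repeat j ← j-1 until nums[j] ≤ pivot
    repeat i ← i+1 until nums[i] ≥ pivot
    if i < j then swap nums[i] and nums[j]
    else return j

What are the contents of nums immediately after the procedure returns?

[-4,-6,-1,-8,2,3,1,4,5]

pivot = nums[0] = 1; i = -1, j = 9
j→6 (nums[6]=-4≤1), i→0 (nums[0]=1≥1); i<j, swap → [-4,3,2,-8,-1,-6,1,4,5]
j→5 (nums[5]=-6≤1), i→1 (nums[1]=3≥1); i<j, swap → [-4,-6,2,-8,-1,3,1,4,5]
j→4 (nums[4]=-1≤1), i→2 (nums[2]=2≥1); i<j, swap → [-4,-6,-1,-8,2,3,1,4,5]
j→3, i→4; i≥j, return j=3. nums = [-4,-6,-1,-8,2,3,1,4,5]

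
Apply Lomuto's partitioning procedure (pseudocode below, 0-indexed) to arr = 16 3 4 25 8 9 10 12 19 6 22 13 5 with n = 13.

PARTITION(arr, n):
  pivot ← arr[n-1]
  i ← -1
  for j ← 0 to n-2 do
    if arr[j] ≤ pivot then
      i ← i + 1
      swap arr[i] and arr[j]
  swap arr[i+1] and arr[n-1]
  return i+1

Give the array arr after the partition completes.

3 4 5 25 8 9 10 12 19 6 22 13 16

pivot = arr[12] = 5; i = -1
j=0: arr[0]=16 > 5 → no swap
j=1: arr[1]=3 ≤ 5 → i=0, swap arr[0],arr[1] → 3 16 4 25 8 9 10 12 19 6 22 13 5
j=2: arr[2]=4 ≤ 5 → i=1, swap arr[1],arr[2] → 3 4 16 25 8 9 10 12 19 6 22 13 5
j=3: arr[3]=25 > 5 → no swap
j=4: arr[4]=8 > 5 → no swap
j=5: arr[5]=9 > 5 → no swap
j=6: arr[6]=10 > 5 → no swap
j=7: arr[7]=12 > 5 → no swap
j=8: arr[8]=19 > 5 → no swap
j=9: arr[9]=6 > 5 → no swap
j=10: arr[10]=22 > 5 → no swap
j=11: arr[11]=13 > 5 → no swap
final swap arr[2],arr[12] → 3 4 5 25 8 9 10 12 19 6 22 13 16; return 2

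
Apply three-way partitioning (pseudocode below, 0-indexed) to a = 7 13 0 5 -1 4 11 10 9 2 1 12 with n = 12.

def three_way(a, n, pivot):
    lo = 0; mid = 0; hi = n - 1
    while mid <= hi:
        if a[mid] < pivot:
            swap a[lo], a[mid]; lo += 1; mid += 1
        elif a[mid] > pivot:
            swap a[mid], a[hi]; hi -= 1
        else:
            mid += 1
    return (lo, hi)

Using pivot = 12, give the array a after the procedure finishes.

7 0 5 -1 4 11 10 9 2 1 12 13

lo=0 mid=0 hi=11
7<12: swap(0,0), lo=1 mid=1 ⇒ 7 13 0 5 -1 4 11 10 9 2 1 12
13>12: swap(1,11), hi=10 ⇒ 7 12 0 5 -1 4 11 10 9 2 1 13
12=12: mid=2
0<12: swap(1,2), lo=2 mid=3 ⇒ 7 0 12 5 -1 4 11 10 9 2 1 13
5<12: swap(2,3), lo=3 mid=4 ⇒ 7 0 5 12 -1 4 11 10 9 2 1 13
-1<12: swap(3,4), lo=4 mid=5 ⇒ 7 0 5 -1 12 4 11 10 9 2 1 13
4<12: swap(4,5), lo=5 mid=6 ⇒ 7 0 5 -1 4 12 11 10 9 2 1 13
11<12: swap(5,6), lo=6 mid=7 ⇒ 7 0 5 -1 4 11 12 10 9 2 1 13
10<12: swap(6,7), lo=7 mid=8 ⇒ 7 0 5 -1 4 11 10 12 9 2 1 13
9<12: swap(7,8), lo=8 mid=9 ⇒ 7 0 5 -1 4 11 10 9 12 2 1 13
2<12: swap(8,9), lo=9 mid=10 ⇒ 7 0 5 -1 4 11 10 9 2 12 1 13
1<12: swap(9,10), lo=10 mid=11 ⇒ 7 0 5 -1 4 11 10 9 2 1 12 13
done. lo=10 hi=10; a=7 0 5 -1 4 11 10 9 2 1 12 13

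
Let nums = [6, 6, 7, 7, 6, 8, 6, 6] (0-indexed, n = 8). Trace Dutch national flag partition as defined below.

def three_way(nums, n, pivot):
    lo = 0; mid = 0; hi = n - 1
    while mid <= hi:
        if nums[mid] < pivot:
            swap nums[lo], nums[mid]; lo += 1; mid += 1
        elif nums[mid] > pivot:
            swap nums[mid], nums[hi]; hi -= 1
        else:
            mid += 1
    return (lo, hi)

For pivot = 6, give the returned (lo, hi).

(0, 4)

lo=0 mid=0 hi=7
6=6: mid=1
6=6: mid=2
7>6: swap(2,7), hi=6 ⇒ [6, 6, 6, 7, 6, 8, 6, 7]
6=6: mid=3
7>6: swap(3,6), hi=5 ⇒ [6, 6, 6, 6, 6, 8, 7, 7]
6=6: mid=4
6=6: mid=5
8>6: swap(5,5), hi=4 ⇒ [6, 6, 6, 6, 6, 8, 7, 7]
done. lo=0 hi=4; nums=[6, 6, 6, 6, 6, 8, 7, 7]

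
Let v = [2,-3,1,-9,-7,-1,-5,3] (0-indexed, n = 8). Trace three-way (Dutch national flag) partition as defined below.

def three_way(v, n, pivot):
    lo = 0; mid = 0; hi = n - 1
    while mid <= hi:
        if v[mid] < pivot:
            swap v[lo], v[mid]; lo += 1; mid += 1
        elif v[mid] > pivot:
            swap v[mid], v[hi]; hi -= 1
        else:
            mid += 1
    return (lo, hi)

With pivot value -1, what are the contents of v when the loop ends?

[-5,-3,-9,-7,-1,1,3,2]

pivot = -1; lo=0, mid=0, hi=7
v[mid]=2>-1: swap v[0],v[7]; hi=6 → [3,-3,1,-9,-7,-1,-5,2]
v[mid]=3>-1: swap v[0],v[6]; hi=5 → [-5,-3,1,-9,-7,-1,3,2]
v[mid]=-5<-1: swap v[0],v[0]; lo=1,mid=1 → [-5,-3,1,-9,-7,-1,3,2]
v[mid]=-3<-1: swap v[1],v[1]; lo=2,mid=2 → [-5,-3,1,-9,-7,-1,3,2]
v[mid]=1>-1: swap v[2],v[5]; hi=4 → [-5,-3,-1,-9,-7,1,3,2]
v[mid]=-1=-1: mid=3
v[mid]=-9<-1: swap v[2],v[3]; lo=3,mid=4 → [-5,-3,-9,-1,-7,1,3,2]
v[mid]=-7<-1: swap v[3],v[4]; lo=4,mid=5 → [-5,-3,-9,-7,-1,1,3,2]
end: lo=4, hi=4; v = [-5,-3,-9,-7,-1,1,3,2]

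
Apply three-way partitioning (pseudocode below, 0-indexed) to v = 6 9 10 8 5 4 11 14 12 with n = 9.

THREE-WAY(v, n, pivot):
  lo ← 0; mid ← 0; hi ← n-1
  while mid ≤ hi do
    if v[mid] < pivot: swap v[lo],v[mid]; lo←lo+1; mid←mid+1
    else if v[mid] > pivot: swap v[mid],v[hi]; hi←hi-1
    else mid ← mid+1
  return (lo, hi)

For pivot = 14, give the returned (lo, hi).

pivot = 14; lo=0, mid=0, hi=8
v[mid]=6<14: swap v[0],v[0]; lo=1,mid=1 → 6 9 10 8 5 4 11 14 12
v[mid]=9<14: swap v[1],v[1]; lo=2,mid=2 → 6 9 10 8 5 4 11 14 12
v[mid]=10<14: swap v[2],v[2]; lo=3,mid=3 → 6 9 10 8 5 4 11 14 12
v[mid]=8<14: swap v[3],v[3]; lo=4,mid=4 → 6 9 10 8 5 4 11 14 12
v[mid]=5<14: swap v[4],v[4]; lo=5,mid=5 → 6 9 10 8 5 4 11 14 12
v[mid]=4<14: swap v[5],v[5]; lo=6,mid=6 → 6 9 10 8 5 4 11 14 12
v[mid]=11<14: swap v[6],v[6]; lo=7,mid=7 → 6 9 10 8 5 4 11 14 12
v[mid]=14=14: mid=8
v[mid]=12<14: swap v[7],v[8]; lo=8,mid=9 → 6 9 10 8 5 4 11 12 14
end: lo=8, hi=8; v = 6 9 10 8 5 4 11 12 14

(8, 8)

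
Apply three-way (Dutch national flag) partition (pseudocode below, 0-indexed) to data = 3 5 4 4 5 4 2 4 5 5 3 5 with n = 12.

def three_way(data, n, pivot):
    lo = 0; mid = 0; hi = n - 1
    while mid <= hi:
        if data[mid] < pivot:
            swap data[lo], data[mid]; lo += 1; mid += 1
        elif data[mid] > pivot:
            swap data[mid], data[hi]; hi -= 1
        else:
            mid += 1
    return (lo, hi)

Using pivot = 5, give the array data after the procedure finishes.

3 4 4 4 2 4 3 5 5 5 5 5

lo=0 mid=0 hi=11
3<5: swap(0,0), lo=1 mid=1 ⇒ 3 5 4 4 5 4 2 4 5 5 3 5
5=5: mid=2
4<5: swap(1,2), lo=2 mid=3 ⇒ 3 4 5 4 5 4 2 4 5 5 3 5
4<5: swap(2,3), lo=3 mid=4 ⇒ 3 4 4 5 5 4 2 4 5 5 3 5
5=5: mid=5
4<5: swap(3,5), lo=4 mid=6 ⇒ 3 4 4 4 5 5 2 4 5 5 3 5
2<5: swap(4,6), lo=5 mid=7 ⇒ 3 4 4 4 2 5 5 4 5 5 3 5
4<5: swap(5,7), lo=6 mid=8 ⇒ 3 4 4 4 2 4 5 5 5 5 3 5
5=5: mid=9
5=5: mid=10
3<5: swap(6,10), lo=7 mid=11 ⇒ 3 4 4 4 2 4 3 5 5 5 5 5
5=5: mid=12
done. lo=7 hi=11; data=3 4 4 4 2 4 3 5 5 5 5 5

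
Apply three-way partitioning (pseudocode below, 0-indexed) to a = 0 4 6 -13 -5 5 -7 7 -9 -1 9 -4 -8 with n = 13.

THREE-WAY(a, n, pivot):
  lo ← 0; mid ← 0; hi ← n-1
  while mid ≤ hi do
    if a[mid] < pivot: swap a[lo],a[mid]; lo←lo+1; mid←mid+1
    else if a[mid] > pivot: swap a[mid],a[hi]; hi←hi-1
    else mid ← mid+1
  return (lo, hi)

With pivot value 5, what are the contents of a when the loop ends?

pivot = 5; lo=0, mid=0, hi=12
a[mid]=0<5: swap a[0],a[0]; lo=1,mid=1 → 0 4 6 -13 -5 5 -7 7 -9 -1 9 -4 -8
a[mid]=4<5: swap a[1],a[1]; lo=2,mid=2 → 0 4 6 -13 -5 5 -7 7 -9 -1 9 -4 -8
a[mid]=6>5: swap a[2],a[12]; hi=11 → 0 4 -8 -13 -5 5 -7 7 -9 -1 9 -4 6
a[mid]=-8<5: swap a[2],a[2]; lo=3,mid=3 → 0 4 -8 -13 -5 5 -7 7 -9 -1 9 -4 6
a[mid]=-13<5: swap a[3],a[3]; lo=4,mid=4 → 0 4 -8 -13 -5 5 -7 7 -9 -1 9 -4 6
a[mid]=-5<5: swap a[4],a[4]; lo=5,mid=5 → 0 4 -8 -13 -5 5 -7 7 -9 -1 9 -4 6
a[mid]=5=5: mid=6
a[mid]=-7<5: swap a[5],a[6]; lo=6,mid=7 → 0 4 -8 -13 -5 -7 5 7 -9 -1 9 -4 6
a[mid]=7>5: swap a[7],a[11]; hi=10 → 0 4 -8 -13 -5 -7 5 -4 -9 -1 9 7 6
a[mid]=-4<5: swap a[6],a[7]; lo=7,mid=8 → 0 4 -8 -13 -5 -7 -4 5 -9 -1 9 7 6
a[mid]=-9<5: swap a[7],a[8]; lo=8,mid=9 → 0 4 -8 -13 -5 -7 -4 -9 5 -1 9 7 6
a[mid]=-1<5: swap a[8],a[9]; lo=9,mid=10 → 0 4 -8 -13 -5 -7 -4 -9 -1 5 9 7 6
a[mid]=9>5: swap a[10],a[10]; hi=9 → 0 4 -8 -13 -5 -7 -4 -9 -1 5 9 7 6
end: lo=9, hi=9; a = 0 4 -8 -13 -5 -7 -4 -9 -1 5 9 7 6

0 4 -8 -13 -5 -7 -4 -9 -1 5 9 7 6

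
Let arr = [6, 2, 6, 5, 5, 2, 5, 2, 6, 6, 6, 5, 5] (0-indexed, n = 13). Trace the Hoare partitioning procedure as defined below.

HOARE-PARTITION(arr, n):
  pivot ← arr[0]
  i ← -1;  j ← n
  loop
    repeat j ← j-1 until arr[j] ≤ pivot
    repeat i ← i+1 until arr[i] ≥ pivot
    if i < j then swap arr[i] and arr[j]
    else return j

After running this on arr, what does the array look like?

pivot = arr[0] = 6; i = -1, j = 13
j→12 (arr[12]=5≤6), i→0 (arr[0]=6≥6); i<j, swap → [5, 2, 6, 5, 5, 2, 5, 2, 6, 6, 6, 5, 6]
j→11 (arr[11]=5≤6), i→2 (arr[2]=6≥6); i<j, swap → [5, 2, 5, 5, 5, 2, 5, 2, 6, 6, 6, 6, 6]
j→10 (arr[10]=6≤6), i→8 (arr[8]=6≥6); i<j, swap → [5, 2, 5, 5, 5, 2, 5, 2, 6, 6, 6, 6, 6]
j→9, i→9; i≥j, return j=9. arr = [5, 2, 5, 5, 5, 2, 5, 2, 6, 6, 6, 6, 6]

[5, 2, 5, 5, 5, 2, 5, 2, 6, 6, 6, 6, 6]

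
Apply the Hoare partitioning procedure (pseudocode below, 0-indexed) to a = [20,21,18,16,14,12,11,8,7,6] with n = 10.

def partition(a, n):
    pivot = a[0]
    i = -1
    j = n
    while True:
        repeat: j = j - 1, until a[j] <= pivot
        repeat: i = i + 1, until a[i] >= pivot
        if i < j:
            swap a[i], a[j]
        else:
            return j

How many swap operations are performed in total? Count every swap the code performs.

pivot=20
j stops at 9 (6), i stops at 0 (20); swap ⇒ [6,21,18,16,14,12,11,8,7,20]
j stops at 8 (7), i stops at 1 (21); swap ⇒ [6,7,18,16,14,12,11,8,21,20]
j stops at 7, i stops at 8; i≥j ⇒ return 7. a=[6,7,18,16,14,12,11,8,21,20]

2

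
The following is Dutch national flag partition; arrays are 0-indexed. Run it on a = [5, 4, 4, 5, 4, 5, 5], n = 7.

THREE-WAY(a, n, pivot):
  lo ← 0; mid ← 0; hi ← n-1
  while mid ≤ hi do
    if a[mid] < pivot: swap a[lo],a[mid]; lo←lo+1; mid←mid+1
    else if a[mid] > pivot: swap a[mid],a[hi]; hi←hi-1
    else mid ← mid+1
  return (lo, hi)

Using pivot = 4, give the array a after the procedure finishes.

[4, 4, 4, 5, 5, 5, 5]

pivot = 4; lo=0, mid=0, hi=6
a[mid]=5>4: swap a[0],a[6]; hi=5 → [5, 4, 4, 5, 4, 5, 5]
a[mid]=5>4: swap a[0],a[5]; hi=4 → [5, 4, 4, 5, 4, 5, 5]
a[mid]=5>4: swap a[0],a[4]; hi=3 → [4, 4, 4, 5, 5, 5, 5]
a[mid]=4=4: mid=1
a[mid]=4=4: mid=2
a[mid]=4=4: mid=3
a[mid]=5>4: swap a[3],a[3]; hi=2 → [4, 4, 4, 5, 5, 5, 5]
end: lo=0, hi=2; a = [4, 4, 4, 5, 5, 5, 5]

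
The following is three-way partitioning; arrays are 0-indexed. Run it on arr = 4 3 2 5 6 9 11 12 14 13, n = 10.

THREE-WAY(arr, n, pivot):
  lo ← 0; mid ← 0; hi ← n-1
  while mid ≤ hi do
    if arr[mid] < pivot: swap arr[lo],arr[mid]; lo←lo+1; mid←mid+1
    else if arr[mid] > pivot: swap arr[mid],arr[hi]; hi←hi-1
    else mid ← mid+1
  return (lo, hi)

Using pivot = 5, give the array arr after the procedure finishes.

4 3 2 5 9 11 12 14 13 6

lo=0 mid=0 hi=9
4<5: swap(0,0), lo=1 mid=1 ⇒ 4 3 2 5 6 9 11 12 14 13
3<5: swap(1,1), lo=2 mid=2 ⇒ 4 3 2 5 6 9 11 12 14 13
2<5: swap(2,2), lo=3 mid=3 ⇒ 4 3 2 5 6 9 11 12 14 13
5=5: mid=4
6>5: swap(4,9), hi=8 ⇒ 4 3 2 5 13 9 11 12 14 6
13>5: swap(4,8), hi=7 ⇒ 4 3 2 5 14 9 11 12 13 6
14>5: swap(4,7), hi=6 ⇒ 4 3 2 5 12 9 11 14 13 6
12>5: swap(4,6), hi=5 ⇒ 4 3 2 5 11 9 12 14 13 6
11>5: swap(4,5), hi=4 ⇒ 4 3 2 5 9 11 12 14 13 6
9>5: swap(4,4), hi=3 ⇒ 4 3 2 5 9 11 12 14 13 6
done. lo=3 hi=3; arr=4 3 2 5 9 11 12 14 13 6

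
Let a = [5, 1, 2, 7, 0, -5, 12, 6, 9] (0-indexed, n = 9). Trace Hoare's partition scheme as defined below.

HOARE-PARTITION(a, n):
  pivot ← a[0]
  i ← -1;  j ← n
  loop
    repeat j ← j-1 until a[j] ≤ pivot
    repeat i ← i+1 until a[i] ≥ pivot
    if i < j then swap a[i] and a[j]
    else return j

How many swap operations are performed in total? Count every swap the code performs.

2

pivot=5
j stops at 5 (-5), i stops at 0 (5); swap ⇒ [-5, 1, 2, 7, 0, 5, 12, 6, 9]
j stops at 4 (0), i stops at 3 (7); swap ⇒ [-5, 1, 2, 0, 7, 5, 12, 6, 9]
j stops at 3, i stops at 4; i≥j ⇒ return 3. a=[-5, 1, 2, 0, 7, 5, 12, 6, 9]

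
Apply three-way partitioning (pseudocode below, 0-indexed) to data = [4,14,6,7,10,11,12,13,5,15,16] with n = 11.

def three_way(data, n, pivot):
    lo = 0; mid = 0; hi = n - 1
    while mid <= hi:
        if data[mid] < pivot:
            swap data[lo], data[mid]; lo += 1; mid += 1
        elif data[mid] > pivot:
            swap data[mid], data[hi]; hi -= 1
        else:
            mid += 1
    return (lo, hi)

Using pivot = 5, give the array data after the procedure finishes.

[4,5,7,10,11,12,13,6,15,16,14]

pivot = 5; lo=0, mid=0, hi=10
data[mid]=4<5: swap data[0],data[0]; lo=1,mid=1 → [4,14,6,7,10,11,12,13,5,15,16]
data[mid]=14>5: swap data[1],data[10]; hi=9 → [4,16,6,7,10,11,12,13,5,15,14]
data[mid]=16>5: swap data[1],data[9]; hi=8 → [4,15,6,7,10,11,12,13,5,16,14]
data[mid]=15>5: swap data[1],data[8]; hi=7 → [4,5,6,7,10,11,12,13,15,16,14]
data[mid]=5=5: mid=2
data[mid]=6>5: swap data[2],data[7]; hi=6 → [4,5,13,7,10,11,12,6,15,16,14]
data[mid]=13>5: swap data[2],data[6]; hi=5 → [4,5,12,7,10,11,13,6,15,16,14]
data[mid]=12>5: swap data[2],data[5]; hi=4 → [4,5,11,7,10,12,13,6,15,16,14]
data[mid]=11>5: swap data[2],data[4]; hi=3 → [4,5,10,7,11,12,13,6,15,16,14]
data[mid]=10>5: swap data[2],data[3]; hi=2 → [4,5,7,10,11,12,13,6,15,16,14]
data[mid]=7>5: swap data[2],data[2]; hi=1 → [4,5,7,10,11,12,13,6,15,16,14]
end: lo=1, hi=1; data = [4,5,7,10,11,12,13,6,15,16,14]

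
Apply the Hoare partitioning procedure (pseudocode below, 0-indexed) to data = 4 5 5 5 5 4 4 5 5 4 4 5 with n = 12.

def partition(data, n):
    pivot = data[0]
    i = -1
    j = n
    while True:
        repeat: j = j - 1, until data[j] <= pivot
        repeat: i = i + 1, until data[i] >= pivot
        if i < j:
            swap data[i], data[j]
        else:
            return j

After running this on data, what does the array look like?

pivot = data[0] = 4; i = -1, j = 12
j→10 (data[10]=4≤4), i→0 (data[0]=4≥4); i<j, swap → 4 5 5 5 5 4 4 5 5 4 4 5
j→9 (data[9]=4≤4), i→1 (data[1]=5≥4); i<j, swap → 4 4 5 5 5 4 4 5 5 5 4 5
j→6 (data[6]=4≤4), i→2 (data[2]=5≥4); i<j, swap → 4 4 4 5 5 4 5 5 5 5 4 5
j→5 (data[5]=4≤4), i→3 (data[3]=5≥4); i<j, swap → 4 4 4 4 5 5 5 5 5 5 4 5
j→3, i→4; i≥j, return j=3. data = 4 4 4 4 5 5 5 5 5 5 4 5

4 4 4 4 5 5 5 5 5 5 4 5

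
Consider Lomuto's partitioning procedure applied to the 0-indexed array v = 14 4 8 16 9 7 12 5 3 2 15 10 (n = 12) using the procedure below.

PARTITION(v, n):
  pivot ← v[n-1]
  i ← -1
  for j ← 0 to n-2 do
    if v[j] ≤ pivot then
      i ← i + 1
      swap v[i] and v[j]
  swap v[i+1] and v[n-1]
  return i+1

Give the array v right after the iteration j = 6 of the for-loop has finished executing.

4 8 9 7 14 16 12 5 3 2 15 10

pivot=10, i=-1
j=0: 14>10, skip
j=1: 4≤10, i=0, swap(0,1) ⇒ 4 14 8 16 9 7 12 5 3 2 15 10
j=2: 8≤10, i=1, swap(1,2) ⇒ 4 8 14 16 9 7 12 5 3 2 15 10
j=3: 16>10, skip
j=4: 9≤10, i=2, swap(2,4) ⇒ 4 8 9 16 14 7 12 5 3 2 15 10
j=5: 7≤10, i=3, swap(3,5) ⇒ 4 8 9 7 14 16 12 5 3 2 15 10
j=6: 12>10, skip
(after j=6) v = 4 8 9 7 14 16 12 5 3 2 15 10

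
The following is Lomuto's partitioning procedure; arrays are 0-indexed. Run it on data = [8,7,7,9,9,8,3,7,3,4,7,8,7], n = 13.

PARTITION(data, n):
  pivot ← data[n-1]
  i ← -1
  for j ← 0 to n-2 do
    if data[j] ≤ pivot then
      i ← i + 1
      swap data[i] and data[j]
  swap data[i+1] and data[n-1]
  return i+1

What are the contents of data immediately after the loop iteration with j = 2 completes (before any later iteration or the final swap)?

pivot=7, i=-1
j=0: 8>7, skip
j=1: 7≤7, i=0, swap(0,1) ⇒ [7,8,7,9,9,8,3,7,3,4,7,8,7]
j=2: 7≤7, i=1, swap(1,2) ⇒ [7,7,8,9,9,8,3,7,3,4,7,8,7]
(after j=2) data = [7,7,8,9,9,8,3,7,3,4,7,8,7]

[7,7,8,9,9,8,3,7,3,4,7,8,7]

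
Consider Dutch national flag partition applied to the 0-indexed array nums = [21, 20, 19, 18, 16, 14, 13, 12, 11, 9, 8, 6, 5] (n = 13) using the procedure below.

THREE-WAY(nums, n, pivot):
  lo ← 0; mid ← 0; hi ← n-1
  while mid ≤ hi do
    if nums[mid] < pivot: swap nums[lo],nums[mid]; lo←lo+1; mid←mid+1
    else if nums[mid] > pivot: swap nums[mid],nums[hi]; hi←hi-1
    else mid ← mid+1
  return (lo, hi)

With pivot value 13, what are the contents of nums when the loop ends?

pivot = 13; lo=0, mid=0, hi=12
nums[mid]=21>13: swap nums[0],nums[12]; hi=11 → [5, 20, 19, 18, 16, 14, 13, 12, 11, 9, 8, 6, 21]
nums[mid]=5<13: swap nums[0],nums[0]; lo=1,mid=1 → [5, 20, 19, 18, 16, 14, 13, 12, 11, 9, 8, 6, 21]
nums[mid]=20>13: swap nums[1],nums[11]; hi=10 → [5, 6, 19, 18, 16, 14, 13, 12, 11, 9, 8, 20, 21]
nums[mid]=6<13: swap nums[1],nums[1]; lo=2,mid=2 → [5, 6, 19, 18, 16, 14, 13, 12, 11, 9, 8, 20, 21]
nums[mid]=19>13: swap nums[2],nums[10]; hi=9 → [5, 6, 8, 18, 16, 14, 13, 12, 11, 9, 19, 20, 21]
nums[mid]=8<13: swap nums[2],nums[2]; lo=3,mid=3 → [5, 6, 8, 18, 16, 14, 13, 12, 11, 9, 19, 20, 21]
nums[mid]=18>13: swap nums[3],nums[9]; hi=8 → [5, 6, 8, 9, 16, 14, 13, 12, 11, 18, 19, 20, 21]
nums[mid]=9<13: swap nums[3],nums[3]; lo=4,mid=4 → [5, 6, 8, 9, 16, 14, 13, 12, 11, 18, 19, 20, 21]
nums[mid]=16>13: swap nums[4],nums[8]; hi=7 → [5, 6, 8, 9, 11, 14, 13, 12, 16, 18, 19, 20, 21]
nums[mid]=11<13: swap nums[4],nums[4]; lo=5,mid=5 → [5, 6, 8, 9, 11, 14, 13, 12, 16, 18, 19, 20, 21]
nums[mid]=14>13: swap nums[5],nums[7]; hi=6 → [5, 6, 8, 9, 11, 12, 13, 14, 16, 18, 19, 20, 21]
nums[mid]=12<13: swap nums[5],nums[5]; lo=6,mid=6 → [5, 6, 8, 9, 11, 12, 13, 14, 16, 18, 19, 20, 21]
nums[mid]=13=13: mid=7
end: lo=6, hi=6; nums = [5, 6, 8, 9, 11, 12, 13, 14, 16, 18, 19, 20, 21]

[5, 6, 8, 9, 11, 12, 13, 14, 16, 18, 19, 20, 21]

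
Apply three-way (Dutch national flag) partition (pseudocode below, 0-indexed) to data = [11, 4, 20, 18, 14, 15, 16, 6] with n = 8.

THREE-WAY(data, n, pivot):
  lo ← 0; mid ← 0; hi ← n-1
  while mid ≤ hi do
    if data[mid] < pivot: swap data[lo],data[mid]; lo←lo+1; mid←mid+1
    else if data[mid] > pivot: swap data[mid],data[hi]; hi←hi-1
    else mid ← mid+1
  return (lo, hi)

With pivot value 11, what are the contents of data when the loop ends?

[4, 6, 11, 14, 15, 16, 18, 20]

pivot = 11; lo=0, mid=0, hi=7
data[mid]=11=11: mid=1
data[mid]=4<11: swap data[0],data[1]; lo=1,mid=2 → [4, 11, 20, 18, 14, 15, 16, 6]
data[mid]=20>11: swap data[2],data[7]; hi=6 → [4, 11, 6, 18, 14, 15, 16, 20]
data[mid]=6<11: swap data[1],data[2]; lo=2,mid=3 → [4, 6, 11, 18, 14, 15, 16, 20]
data[mid]=18>11: swap data[3],data[6]; hi=5 → [4, 6, 11, 16, 14, 15, 18, 20]
data[mid]=16>11: swap data[3],data[5]; hi=4 → [4, 6, 11, 15, 14, 16, 18, 20]
data[mid]=15>11: swap data[3],data[4]; hi=3 → [4, 6, 11, 14, 15, 16, 18, 20]
data[mid]=14>11: swap data[3],data[3]; hi=2 → [4, 6, 11, 14, 15, 16, 18, 20]
end: lo=2, hi=2; data = [4, 6, 11, 14, 15, 16, 18, 20]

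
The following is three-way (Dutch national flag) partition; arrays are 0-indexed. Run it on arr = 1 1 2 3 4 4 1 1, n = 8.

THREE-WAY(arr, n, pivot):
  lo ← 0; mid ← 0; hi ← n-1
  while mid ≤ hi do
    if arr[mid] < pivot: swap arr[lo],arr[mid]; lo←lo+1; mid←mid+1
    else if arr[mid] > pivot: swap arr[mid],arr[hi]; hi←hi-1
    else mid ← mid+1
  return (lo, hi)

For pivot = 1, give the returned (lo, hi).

(0, 3)

lo=0 mid=0 hi=7
1=1: mid=1
1=1: mid=2
2>1: swap(2,7), hi=6 ⇒ 1 1 1 3 4 4 1 2
1=1: mid=3
3>1: swap(3,6), hi=5 ⇒ 1 1 1 1 4 4 3 2
1=1: mid=4
4>1: swap(4,5), hi=4 ⇒ 1 1 1 1 4 4 3 2
4>1: swap(4,4), hi=3 ⇒ 1 1 1 1 4 4 3 2
done. lo=0 hi=3; arr=1 1 1 1 4 4 3 2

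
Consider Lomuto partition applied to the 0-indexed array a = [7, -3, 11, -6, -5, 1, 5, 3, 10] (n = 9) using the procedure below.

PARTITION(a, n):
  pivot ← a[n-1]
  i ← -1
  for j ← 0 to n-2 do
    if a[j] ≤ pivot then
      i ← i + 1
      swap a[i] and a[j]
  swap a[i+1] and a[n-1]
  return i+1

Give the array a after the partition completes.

[7, -3, -6, -5, 1, 5, 3, 10, 11]

pivot = a[8] = 10; i = -1
j=0: a[0]=7 ≤ 10 → i=0, swap a[0],a[0] (no change) → [7, -3, 11, -6, -5, 1, 5, 3, 10]
j=1: a[1]=-3 ≤ 10 → i=1, swap a[1],a[1] (no change) → [7, -3, 11, -6, -5, 1, 5, 3, 10]
j=2: a[2]=11 > 10 → no swap
j=3: a[3]=-6 ≤ 10 → i=2, swap a[2],a[3] → [7, -3, -6, 11, -5, 1, 5, 3, 10]
j=4: a[4]=-5 ≤ 10 → i=3, swap a[3],a[4] → [7, -3, -6, -5, 11, 1, 5, 3, 10]
j=5: a[5]=1 ≤ 10 → i=4, swap a[4],a[5] → [7, -3, -6, -5, 1, 11, 5, 3, 10]
j=6: a[6]=5 ≤ 10 → i=5, swap a[5],a[6] → [7, -3, -6, -5, 1, 5, 11, 3, 10]
j=7: a[7]=3 ≤ 10 → i=6, swap a[6],a[7] → [7, -3, -6, -5, 1, 5, 3, 11, 10]
final swap a[7],a[8] → [7, -3, -6, -5, 1, 5, 3, 10, 11]; return 7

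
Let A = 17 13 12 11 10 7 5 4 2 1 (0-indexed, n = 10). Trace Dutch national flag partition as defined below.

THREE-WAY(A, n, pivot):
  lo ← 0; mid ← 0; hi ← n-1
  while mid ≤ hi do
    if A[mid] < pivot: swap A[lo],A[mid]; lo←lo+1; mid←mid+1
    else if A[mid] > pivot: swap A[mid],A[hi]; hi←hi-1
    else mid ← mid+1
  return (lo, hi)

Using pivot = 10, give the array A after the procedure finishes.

1 2 4 5 7 10 11 12 13 17

lo=0 mid=0 hi=9
17>10: swap(0,9), hi=8 ⇒ 1 13 12 11 10 7 5 4 2 17
1<10: swap(0,0), lo=1 mid=1 ⇒ 1 13 12 11 10 7 5 4 2 17
13>10: swap(1,8), hi=7 ⇒ 1 2 12 11 10 7 5 4 13 17
2<10: swap(1,1), lo=2 mid=2 ⇒ 1 2 12 11 10 7 5 4 13 17
12>10: swap(2,7), hi=6 ⇒ 1 2 4 11 10 7 5 12 13 17
4<10: swap(2,2), lo=3 mid=3 ⇒ 1 2 4 11 10 7 5 12 13 17
11>10: swap(3,6), hi=5 ⇒ 1 2 4 5 10 7 11 12 13 17
5<10: swap(3,3), lo=4 mid=4 ⇒ 1 2 4 5 10 7 11 12 13 17
10=10: mid=5
7<10: swap(4,5), lo=5 mid=6 ⇒ 1 2 4 5 7 10 11 12 13 17
done. lo=5 hi=5; A=1 2 4 5 7 10 11 12 13 17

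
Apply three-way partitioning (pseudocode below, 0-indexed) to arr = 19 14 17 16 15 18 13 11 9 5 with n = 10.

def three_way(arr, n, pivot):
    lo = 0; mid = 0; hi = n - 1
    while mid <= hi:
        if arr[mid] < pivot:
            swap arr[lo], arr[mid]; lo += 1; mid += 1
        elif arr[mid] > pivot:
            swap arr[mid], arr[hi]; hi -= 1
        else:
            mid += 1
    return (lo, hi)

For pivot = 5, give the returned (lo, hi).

lo=0 mid=0 hi=9
19>5: swap(0,9), hi=8 ⇒ 5 14 17 16 15 18 13 11 9 19
5=5: mid=1
14>5: swap(1,8), hi=7 ⇒ 5 9 17 16 15 18 13 11 14 19
9>5: swap(1,7), hi=6 ⇒ 5 11 17 16 15 18 13 9 14 19
11>5: swap(1,6), hi=5 ⇒ 5 13 17 16 15 18 11 9 14 19
13>5: swap(1,5), hi=4 ⇒ 5 18 17 16 15 13 11 9 14 19
18>5: swap(1,4), hi=3 ⇒ 5 15 17 16 18 13 11 9 14 19
15>5: swap(1,3), hi=2 ⇒ 5 16 17 15 18 13 11 9 14 19
16>5: swap(1,2), hi=1 ⇒ 5 17 16 15 18 13 11 9 14 19
17>5: swap(1,1), hi=0 ⇒ 5 17 16 15 18 13 11 9 14 19
done. lo=0 hi=0; arr=5 17 16 15 18 13 11 9 14 19

(0, 0)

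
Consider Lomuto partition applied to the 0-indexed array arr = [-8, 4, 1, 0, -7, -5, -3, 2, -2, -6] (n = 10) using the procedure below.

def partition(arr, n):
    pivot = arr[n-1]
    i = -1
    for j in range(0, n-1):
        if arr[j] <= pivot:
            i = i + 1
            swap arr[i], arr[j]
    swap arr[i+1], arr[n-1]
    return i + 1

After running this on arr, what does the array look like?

[-8, -7, -6, 0, 4, -5, -3, 2, -2, 1]

pivot = arr[9] = -6; i = -1
j=0: arr[0]=-8 ≤ -6 → i=0, swap arr[0],arr[0] (no change) → [-8, 4, 1, 0, -7, -5, -3, 2, -2, -6]
j=1: arr[1]=4 > -6 → no swap
j=2: arr[2]=1 > -6 → no swap
j=3: arr[3]=0 > -6 → no swap
j=4: arr[4]=-7 ≤ -6 → i=1, swap arr[1],arr[4] → [-8, -7, 1, 0, 4, -5, -3, 2, -2, -6]
j=5: arr[5]=-5 > -6 → no swap
j=6: arr[6]=-3 > -6 → no swap
j=7: arr[7]=2 > -6 → no swap
j=8: arr[8]=-2 > -6 → no swap
final swap arr[2],arr[9] → [-8, -7, -6, 0, 4, -5, -3, 2, -2, 1]; return 2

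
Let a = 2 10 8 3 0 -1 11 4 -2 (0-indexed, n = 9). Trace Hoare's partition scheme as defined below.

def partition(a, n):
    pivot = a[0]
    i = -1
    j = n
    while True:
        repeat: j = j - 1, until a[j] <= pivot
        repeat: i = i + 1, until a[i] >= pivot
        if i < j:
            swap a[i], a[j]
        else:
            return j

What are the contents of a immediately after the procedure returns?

pivot = a[0] = 2; i = -1, j = 9
j→8 (a[8]=-2≤2), i→0 (a[0]=2≥2); i<j, swap → -2 10 8 3 0 -1 11 4 2
j→5 (a[5]=-1≤2), i→1 (a[1]=10≥2); i<j, swap → -2 -1 8 3 0 10 11 4 2
j→4 (a[4]=0≤2), i→2 (a[2]=8≥2); i<j, swap → -2 -1 0 3 8 10 11 4 2
j→2, i→3; i≥j, return j=2. a = -2 -1 0 3 8 10 11 4 2

-2 -1 0 3 8 10 11 4 2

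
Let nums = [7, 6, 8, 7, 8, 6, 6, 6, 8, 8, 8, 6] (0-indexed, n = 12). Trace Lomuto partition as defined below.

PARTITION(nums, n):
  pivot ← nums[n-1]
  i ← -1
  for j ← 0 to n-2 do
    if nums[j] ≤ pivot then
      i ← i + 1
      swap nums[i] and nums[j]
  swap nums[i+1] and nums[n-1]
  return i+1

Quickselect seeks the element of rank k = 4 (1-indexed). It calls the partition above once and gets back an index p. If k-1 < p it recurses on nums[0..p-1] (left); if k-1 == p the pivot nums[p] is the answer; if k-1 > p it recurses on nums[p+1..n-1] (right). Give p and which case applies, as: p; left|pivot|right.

4; left

pivot = nums[11] = 6; i = -1
j=0: nums[0]=7 > 6 → no swap
j=1: nums[1]=6 ≤ 6 → i=0, swap nums[0],nums[1] → [6, 7, 8, 7, 8, 6, 6, 6, 8, 8, 8, 6]
j=2: nums[2]=8 > 6 → no swap
j=3: nums[3]=7 > 6 → no swap
j=4: nums[4]=8 > 6 → no swap
j=5: nums[5]=6 ≤ 6 → i=1, swap nums[1],nums[5] → [6, 6, 8, 7, 8, 7, 6, 6, 8, 8, 8, 6]
j=6: nums[6]=6 ≤ 6 → i=2, swap nums[2],nums[6] → [6, 6, 6, 7, 8, 7, 8, 6, 8, 8, 8, 6]
j=7: nums[7]=6 ≤ 6 → i=3, swap nums[3],nums[7] → [6, 6, 6, 6, 8, 7, 8, 7, 8, 8, 8, 6]
j=8: nums[8]=8 > 6 → no swap
j=9: nums[9]=8 > 6 → no swap
j=10: nums[10]=8 > 6 → no swap
final swap nums[4],nums[11] → [6, 6, 6, 6, 6, 7, 8, 7, 8, 8, 8, 8]; return 4
p = 4; k-1 = 3 < 4 ⇒ left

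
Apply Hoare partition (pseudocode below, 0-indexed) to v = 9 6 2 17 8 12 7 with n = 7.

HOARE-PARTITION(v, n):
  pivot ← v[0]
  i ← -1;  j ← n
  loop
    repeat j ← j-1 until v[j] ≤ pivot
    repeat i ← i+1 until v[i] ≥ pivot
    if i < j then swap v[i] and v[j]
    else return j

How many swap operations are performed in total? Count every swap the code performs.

pivot=9
j stops at 6 (7), i stops at 0 (9); swap ⇒ 7 6 2 17 8 12 9
j stops at 4 (8), i stops at 3 (17); swap ⇒ 7 6 2 8 17 12 9
j stops at 3, i stops at 4; i≥j ⇒ return 3. v=7 6 2 8 17 12 9

2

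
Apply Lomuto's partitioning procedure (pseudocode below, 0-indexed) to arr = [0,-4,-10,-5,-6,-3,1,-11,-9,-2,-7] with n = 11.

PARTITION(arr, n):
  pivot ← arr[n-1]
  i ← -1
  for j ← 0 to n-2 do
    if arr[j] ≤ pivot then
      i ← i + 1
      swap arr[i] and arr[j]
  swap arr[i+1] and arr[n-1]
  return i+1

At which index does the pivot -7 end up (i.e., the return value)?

pivot = arr[10] = -7; i = -1
j=0: arr[0]=0 > -7 → no swap
j=1: arr[1]=-4 > -7 → no swap
j=2: arr[2]=-10 ≤ -7 → i=0, swap arr[0],arr[2] → [-10,-4,0,-5,-6,-3,1,-11,-9,-2,-7]
j=3: arr[3]=-5 > -7 → no swap
j=4: arr[4]=-6 > -7 → no swap
j=5: arr[5]=-3 > -7 → no swap
j=6: arr[6]=1 > -7 → no swap
j=7: arr[7]=-11 ≤ -7 → i=1, swap arr[1],arr[7] → [-10,-11,0,-5,-6,-3,1,-4,-9,-2,-7]
j=8: arr[8]=-9 ≤ -7 → i=2, swap arr[2],arr[8] → [-10,-11,-9,-5,-6,-3,1,-4,0,-2,-7]
j=9: arr[9]=-2 > -7 → no swap
final swap arr[3],arr[10] → [-10,-11,-9,-7,-6,-3,1,-4,0,-2,-5]; return 3

3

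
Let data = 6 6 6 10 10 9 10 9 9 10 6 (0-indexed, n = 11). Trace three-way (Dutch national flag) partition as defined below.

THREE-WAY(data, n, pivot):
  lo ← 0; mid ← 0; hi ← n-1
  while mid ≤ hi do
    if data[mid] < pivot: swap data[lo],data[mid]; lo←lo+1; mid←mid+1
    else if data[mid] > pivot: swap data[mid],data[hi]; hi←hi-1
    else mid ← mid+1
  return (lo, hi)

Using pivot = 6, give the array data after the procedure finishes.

6 6 6 6 9 10 9 9 10 10 10

lo=0 mid=0 hi=10
6=6: mid=1
6=6: mid=2
6=6: mid=3
10>6: swap(3,10), hi=9 ⇒ 6 6 6 6 10 9 10 9 9 10 10
6=6: mid=4
10>6: swap(4,9), hi=8 ⇒ 6 6 6 6 10 9 10 9 9 10 10
10>6: swap(4,8), hi=7 ⇒ 6 6 6 6 9 9 10 9 10 10 10
9>6: swap(4,7), hi=6 ⇒ 6 6 6 6 9 9 10 9 10 10 10
9>6: swap(4,6), hi=5 ⇒ 6 6 6 6 10 9 9 9 10 10 10
10>6: swap(4,5), hi=4 ⇒ 6 6 6 6 9 10 9 9 10 10 10
9>6: swap(4,4), hi=3 ⇒ 6 6 6 6 9 10 9 9 10 10 10
done. lo=0 hi=3; data=6 6 6 6 9 10 9 9 10 10 10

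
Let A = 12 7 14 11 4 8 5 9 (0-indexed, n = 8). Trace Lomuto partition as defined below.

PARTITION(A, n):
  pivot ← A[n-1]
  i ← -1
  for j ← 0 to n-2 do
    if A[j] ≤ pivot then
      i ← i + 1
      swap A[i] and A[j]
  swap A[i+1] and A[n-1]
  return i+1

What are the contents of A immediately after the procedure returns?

pivot=9, i=-1
j=0: 12>9, skip
j=1: 7≤9, i=0, swap(0,1) ⇒ 7 12 14 11 4 8 5 9
j=2: 14>9, skip
j=3: 11>9, skip
j=4: 4≤9, i=1, swap(1,4) ⇒ 7 4 14 11 12 8 5 9
j=5: 8≤9, i=2, swap(2,5) ⇒ 7 4 8 11 12 14 5 9
j=6: 5≤9, i=3, swap(3,6) ⇒ 7 4 8 5 12 14 11 9
swap(4,7) ⇒ 7 4 8 5 9 14 11 12; return 4

7 4 8 5 9 14 11 12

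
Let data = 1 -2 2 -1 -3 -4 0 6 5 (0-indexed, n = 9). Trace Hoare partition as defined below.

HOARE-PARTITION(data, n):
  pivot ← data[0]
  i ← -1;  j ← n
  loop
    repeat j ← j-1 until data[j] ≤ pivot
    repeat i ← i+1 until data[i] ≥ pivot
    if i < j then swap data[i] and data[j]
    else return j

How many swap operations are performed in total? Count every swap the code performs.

pivot = data[0] = 1; i = -1, j = 9
j→6 (data[6]=0≤1), i→0 (data[0]=1≥1); i<j, swap → 0 -2 2 -1 -3 -4 1 6 5
j→5 (data[5]=-4≤1), i→2 (data[2]=2≥1); i<j, swap → 0 -2 -4 -1 -3 2 1 6 5
j→4, i→5; i≥j, return j=4. data = 0 -2 -4 -1 -3 2 1 6 5

2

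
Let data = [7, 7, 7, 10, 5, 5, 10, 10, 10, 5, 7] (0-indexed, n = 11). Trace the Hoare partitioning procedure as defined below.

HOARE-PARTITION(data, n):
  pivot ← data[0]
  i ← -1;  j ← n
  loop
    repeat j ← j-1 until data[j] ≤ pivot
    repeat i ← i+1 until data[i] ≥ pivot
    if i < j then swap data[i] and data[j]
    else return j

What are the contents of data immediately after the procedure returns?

pivot = data[0] = 7; i = -1, j = 11
j→10 (data[10]=7≤7), i→0 (data[0]=7≥7); i<j, swap → [7, 7, 7, 10, 5, 5, 10, 10, 10, 5, 7]
j→9 (data[9]=5≤7), i→1 (data[1]=7≥7); i<j, swap → [7, 5, 7, 10, 5, 5, 10, 10, 10, 7, 7]
j→5 (data[5]=5≤7), i→2 (data[2]=7≥7); i<j, swap → [7, 5, 5, 10, 5, 7, 10, 10, 10, 7, 7]
j→4 (data[4]=5≤7), i→3 (data[3]=10≥7); i<j, swap → [7, 5, 5, 5, 10, 7, 10, 10, 10, 7, 7]
j→3, i→4; i≥j, return j=3. data = [7, 5, 5, 5, 10, 7, 10, 10, 10, 7, 7]

[7, 5, 5, 5, 10, 7, 10, 10, 10, 7, 7]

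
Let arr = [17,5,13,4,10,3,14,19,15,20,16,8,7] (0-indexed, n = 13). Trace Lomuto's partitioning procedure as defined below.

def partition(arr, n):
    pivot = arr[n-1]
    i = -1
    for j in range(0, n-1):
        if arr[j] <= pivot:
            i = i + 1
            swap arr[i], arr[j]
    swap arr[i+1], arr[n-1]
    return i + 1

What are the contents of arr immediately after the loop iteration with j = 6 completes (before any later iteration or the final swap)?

[5,4,3,17,10,13,14,19,15,20,16,8,7]

pivot=7, i=-1
j=0: 17>7, skip
j=1: 5≤7, i=0, swap(0,1) ⇒ [5,17,13,4,10,3,14,19,15,20,16,8,7]
j=2: 13>7, skip
j=3: 4≤7, i=1, swap(1,3) ⇒ [5,4,13,17,10,3,14,19,15,20,16,8,7]
j=4: 10>7, skip
j=5: 3≤7, i=2, swap(2,5) ⇒ [5,4,3,17,10,13,14,19,15,20,16,8,7]
j=6: 14>7, skip
(after j=6) arr = [5,4,3,17,10,13,14,19,15,20,16,8,7]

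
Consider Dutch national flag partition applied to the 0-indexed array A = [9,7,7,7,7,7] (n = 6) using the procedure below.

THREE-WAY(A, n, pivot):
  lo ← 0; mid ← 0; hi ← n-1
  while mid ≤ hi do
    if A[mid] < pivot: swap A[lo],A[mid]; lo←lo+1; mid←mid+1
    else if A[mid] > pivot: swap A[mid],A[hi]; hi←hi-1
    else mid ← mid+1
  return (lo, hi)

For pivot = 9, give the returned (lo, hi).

(5, 5)

lo=0 mid=0 hi=5
9=9: mid=1
7<9: swap(0,1), lo=1 mid=2 ⇒ [7,9,7,7,7,7]
7<9: swap(1,2), lo=2 mid=3 ⇒ [7,7,9,7,7,7]
7<9: swap(2,3), lo=3 mid=4 ⇒ [7,7,7,9,7,7]
7<9: swap(3,4), lo=4 mid=5 ⇒ [7,7,7,7,9,7]
7<9: swap(4,5), lo=5 mid=6 ⇒ [7,7,7,7,7,9]
done. lo=5 hi=5; A=[7,7,7,7,7,9]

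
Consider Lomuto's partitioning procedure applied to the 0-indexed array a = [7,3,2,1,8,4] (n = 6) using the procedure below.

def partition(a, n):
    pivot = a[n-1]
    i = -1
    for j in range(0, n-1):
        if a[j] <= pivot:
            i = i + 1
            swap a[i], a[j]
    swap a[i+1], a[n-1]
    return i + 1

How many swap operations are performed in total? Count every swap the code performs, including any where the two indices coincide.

pivot = a[5] = 4; i = -1
j=0: a[0]=7 > 4 → no swap
j=1: a[1]=3 ≤ 4 → i=0, swap a[0],a[1] → [3,7,2,1,8,4]
j=2: a[2]=2 ≤ 4 → i=1, swap a[1],a[2] → [3,2,7,1,8,4]
j=3: a[3]=1 ≤ 4 → i=2, swap a[2],a[3] → [3,2,1,7,8,4]
j=4: a[4]=8 > 4 → no swap
final swap a[3],a[5] → [3,2,1,4,8,7]; return 3

4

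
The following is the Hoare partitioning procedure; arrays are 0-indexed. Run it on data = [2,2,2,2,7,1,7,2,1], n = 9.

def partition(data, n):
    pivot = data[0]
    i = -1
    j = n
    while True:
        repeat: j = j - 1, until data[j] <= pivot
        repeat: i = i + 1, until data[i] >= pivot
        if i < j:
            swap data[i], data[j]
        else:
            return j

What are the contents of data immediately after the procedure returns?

pivot = data[0] = 2; i = -1, j = 9
j→8 (data[8]=1≤2), i→0 (data[0]=2≥2); i<j, swap → [1,2,2,2,7,1,7,2,2]
j→7 (data[7]=2≤2), i→1 (data[1]=2≥2); i<j, swap → [1,2,2,2,7,1,7,2,2]
j→5 (data[5]=1≤2), i→2 (data[2]=2≥2); i<j, swap → [1,2,1,2,7,2,7,2,2]
j→3, i→3; i≥j, return j=3. data = [1,2,1,2,7,2,7,2,2]

[1,2,1,2,7,2,7,2,2]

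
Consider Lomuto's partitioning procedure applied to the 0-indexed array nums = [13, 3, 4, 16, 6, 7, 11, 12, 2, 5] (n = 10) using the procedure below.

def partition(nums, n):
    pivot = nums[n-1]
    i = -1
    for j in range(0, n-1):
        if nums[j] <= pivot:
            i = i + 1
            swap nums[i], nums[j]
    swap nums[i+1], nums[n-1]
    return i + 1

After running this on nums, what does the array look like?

[3, 4, 2, 5, 6, 7, 11, 12, 13, 16]

pivot=5, i=-1
j=0: 13>5, skip
j=1: 3≤5, i=0, swap(0,1) ⇒ [3, 13, 4, 16, 6, 7, 11, 12, 2, 5]
j=2: 4≤5, i=1, swap(1,2) ⇒ [3, 4, 13, 16, 6, 7, 11, 12, 2, 5]
j=3: 16>5, skip
j=4: 6>5, skip
j=5: 7>5, skip
j=6: 11>5, skip
j=7: 12>5, skip
j=8: 2≤5, i=2, swap(2,8) ⇒ [3, 4, 2, 16, 6, 7, 11, 12, 13, 5]
swap(3,9) ⇒ [3, 4, 2, 5, 6, 7, 11, 12, 13, 16]; return 3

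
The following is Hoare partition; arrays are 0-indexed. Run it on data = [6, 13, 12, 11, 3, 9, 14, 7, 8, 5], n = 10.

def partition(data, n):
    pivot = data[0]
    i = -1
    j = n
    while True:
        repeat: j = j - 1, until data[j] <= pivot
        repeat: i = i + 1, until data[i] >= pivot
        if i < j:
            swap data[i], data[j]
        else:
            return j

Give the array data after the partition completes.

pivot = data[0] = 6; i = -1, j = 10
j→9 (data[9]=5≤6), i→0 (data[0]=6≥6); i<j, swap → [5, 13, 12, 11, 3, 9, 14, 7, 8, 6]
j→4 (data[4]=3≤6), i→1 (data[1]=13≥6); i<j, swap → [5, 3, 12, 11, 13, 9, 14, 7, 8, 6]
j→1, i→2; i≥j, return j=1. data = [5, 3, 12, 11, 13, 9, 14, 7, 8, 6]

[5, 3, 12, 11, 13, 9, 14, 7, 8, 6]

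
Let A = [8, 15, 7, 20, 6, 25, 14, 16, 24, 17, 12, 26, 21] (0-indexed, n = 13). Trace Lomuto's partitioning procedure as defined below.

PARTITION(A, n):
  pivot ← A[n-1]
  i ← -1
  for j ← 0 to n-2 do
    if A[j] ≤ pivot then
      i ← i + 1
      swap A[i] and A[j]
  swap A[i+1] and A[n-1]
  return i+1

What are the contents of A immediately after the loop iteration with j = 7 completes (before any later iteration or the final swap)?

[8, 15, 7, 20, 6, 14, 16, 25, 24, 17, 12, 26, 21]

pivot = A[12] = 21; i = -1
j=0: A[0]=8 ≤ 21 → i=0, swap A[0],A[0] (no change) → [8, 15, 7, 20, 6, 25, 14, 16, 24, 17, 12, 26, 21]
j=1: A[1]=15 ≤ 21 → i=1, swap A[1],A[1] (no change) → [8, 15, 7, 20, 6, 25, 14, 16, 24, 17, 12, 26, 21]
j=2: A[2]=7 ≤ 21 → i=2, swap A[2],A[2] (no change) → [8, 15, 7, 20, 6, 25, 14, 16, 24, 17, 12, 26, 21]
j=3: A[3]=20 ≤ 21 → i=3, swap A[3],A[3] (no change) → [8, 15, 7, 20, 6, 25, 14, 16, 24, 17, 12, 26, 21]
j=4: A[4]=6 ≤ 21 → i=4, swap A[4],A[4] (no change) → [8, 15, 7, 20, 6, 25, 14, 16, 24, 17, 12, 26, 21]
j=5: A[5]=25 > 21 → no swap
j=6: A[6]=14 ≤ 21 → i=5, swap A[5],A[6] → [8, 15, 7, 20, 6, 14, 25, 16, 24, 17, 12, 26, 21]
j=7: A[7]=16 ≤ 21 → i=6, swap A[6],A[7] → [8, 15, 7, 20, 6, 14, 16, 25, 24, 17, 12, 26, 21]
(after j=7) A = [8, 15, 7, 20, 6, 14, 16, 25, 24, 17, 12, 26, 21]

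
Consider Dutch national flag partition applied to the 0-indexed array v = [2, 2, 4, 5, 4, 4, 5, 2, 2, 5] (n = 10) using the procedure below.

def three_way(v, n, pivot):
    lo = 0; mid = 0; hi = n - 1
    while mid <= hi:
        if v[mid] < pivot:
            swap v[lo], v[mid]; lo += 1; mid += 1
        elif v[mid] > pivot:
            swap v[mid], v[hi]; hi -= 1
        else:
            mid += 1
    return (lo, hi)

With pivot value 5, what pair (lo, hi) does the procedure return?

pivot = 5; lo=0, mid=0, hi=9
v[mid]=2<5: swap v[0],v[0]; lo=1,mid=1 → [2, 2, 4, 5, 4, 4, 5, 2, 2, 5]
v[mid]=2<5: swap v[1],v[1]; lo=2,mid=2 → [2, 2, 4, 5, 4, 4, 5, 2, 2, 5]
v[mid]=4<5: swap v[2],v[2]; lo=3,mid=3 → [2, 2, 4, 5, 4, 4, 5, 2, 2, 5]
v[mid]=5=5: mid=4
v[mid]=4<5: swap v[3],v[4]; lo=4,mid=5 → [2, 2, 4, 4, 5, 4, 5, 2, 2, 5]
v[mid]=4<5: swap v[4],v[5]; lo=5,mid=6 → [2, 2, 4, 4, 4, 5, 5, 2, 2, 5]
v[mid]=5=5: mid=7
v[mid]=2<5: swap v[5],v[7]; lo=6,mid=8 → [2, 2, 4, 4, 4, 2, 5, 5, 2, 5]
v[mid]=2<5: swap v[6],v[8]; lo=7,mid=9 → [2, 2, 4, 4, 4, 2, 2, 5, 5, 5]
v[mid]=5=5: mid=10
end: lo=7, hi=9; v = [2, 2, 4, 4, 4, 2, 2, 5, 5, 5]

(7, 9)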